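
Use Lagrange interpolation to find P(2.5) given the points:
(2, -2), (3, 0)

Lagrange interpolation formula:
P(x) = Σ yᵢ × Lᵢ(x)
where Lᵢ(x) = Π_{j≠i} (x - xⱼ)/(xᵢ - xⱼ)

L_0(2.5) = (2.5 - 3)/(2 - 3) = 0.500000
L_1(2.5) = (2.5 - 2)/(3 - 2) = 0.500000

P(2.5) = (-2)×L_0(2.5) + 0×L_1(2.5)
P(2.5) = -1.000000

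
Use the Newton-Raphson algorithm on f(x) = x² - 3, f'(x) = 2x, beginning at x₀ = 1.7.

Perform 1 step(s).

f(x) = x² - 3
f'(x) = 2x
x₀ = 1.7

Newton-Raphson formula: x_{n+1} = x_n - f(x_n)/f'(x_n)

Iteration 1:
  f(1.700000) = -0.110000
  f'(1.700000) = 3.400000
  x_1 = 1.700000 - (-0.110000)/3.400000 = 1.732353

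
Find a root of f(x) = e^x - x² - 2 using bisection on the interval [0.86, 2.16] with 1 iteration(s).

f(x) = e^x - x² - 2
Initial interval: [0.86, 2.16]

Iteration 1:
  c_1 = (0.860000 + 2.160000)/2 = 1.510000
  f(c_1) = f(1.510000) = 0.246631
  f(a) × f(c) < 0, new interval: [0.860000, 1.510000]

After 1 iteration(s), the approximation is c_1 = 1.510000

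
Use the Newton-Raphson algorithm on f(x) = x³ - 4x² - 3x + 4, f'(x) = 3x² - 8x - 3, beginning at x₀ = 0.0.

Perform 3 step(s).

f(x) = x³ - 4x² - 3x + 4
f'(x) = 3x² - 8x - 3
x₀ = 0.0

Newton-Raphson formula: x_{n+1} = x_n - f(x_n)/f'(x_n)

Iteration 1:
  f(0.000000) = 4.000000
  f'(0.000000) = -3.000000
  x_1 = 0.000000 - 4.000000/(-3.000000) = 1.333333
Iteration 2:
  f(1.333333) = -4.740741
  f'(1.333333) = -8.333333
  x_2 = 1.333333 - (-4.740741)/(-8.333333) = 0.764444
Iteration 3:
  f(0.764444) = -0.184112
  f'(0.764444) = -7.362430
  x_3 = 0.764444 - (-0.184112)/(-7.362430) = 0.739437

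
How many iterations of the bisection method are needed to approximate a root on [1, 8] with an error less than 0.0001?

We need (b-a)/2^n ≤ 0.0001
(8 - 1)/2^n ≤ 0.0001
7/2^n ≤ 0.0001
2^n ≥ 70000
n ≥ log₂(70000) = 16.10
n ≥ 17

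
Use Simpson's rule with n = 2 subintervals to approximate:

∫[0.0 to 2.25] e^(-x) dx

f(x) = e^(-x)
a = 0.0, b = 2.25, n = 2
h = (b - a)/n = 1.125000

Simpson's rule: (h/3)[f(x₀) + 4f(x₁) + 2f(x₂) + ... + f(xₙ)]

x_0 = 0.0000, f(x_0) = 1.000000, coefficient = 1
x_1 = 1.1250, f(x_1) = 0.324652, coefficient = 4
x_2 = 2.2500, f(x_2) = 0.105399, coefficient = 1

I ≈ (1.125000/3) × 2.404009 = 0.901503
Exact value: 0.894601
Error: 0.006903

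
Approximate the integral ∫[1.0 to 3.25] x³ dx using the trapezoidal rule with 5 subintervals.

f(x) = x³
a = 1.0, b = 3.25, n = 5
h = (b - a)/n = 0.450000

Trapezoidal rule: (h/2)[f(x₀) + 2f(x₁) + 2f(x₂) + ... + f(xₙ)]

x_0 = 1.0000, f(x_0) = 1.000000, coefficient = 1
x_1 = 1.4500, f(x_1) = 3.048625, coefficient = 2
x_2 = 1.9000, f(x_2) = 6.859000, coefficient = 2
x_3 = 2.3500, f(x_3) = 12.977875, coefficient = 2
x_4 = 2.8000, f(x_4) = 21.952000, coefficient = 2
x_5 = 3.2500, f(x_5) = 34.328125, coefficient = 1

I ≈ (0.450000/2) × 125.003125 = 28.125703
Exact value: 27.641602
Error: 0.484102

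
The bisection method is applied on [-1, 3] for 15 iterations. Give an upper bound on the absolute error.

Bisection error bound: |error| ≤ (b-a)/2^n
|error| ≤ (3 - (-1))/2^15 = 4/2^15
|error| ≤ 0.0001220703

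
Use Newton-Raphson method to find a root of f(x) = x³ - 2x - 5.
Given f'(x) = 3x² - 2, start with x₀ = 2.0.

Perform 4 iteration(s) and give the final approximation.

f(x) = x³ - 2x - 5
f'(x) = 3x² - 2
x₀ = 2.0

Newton-Raphson formula: x_{n+1} = x_n - f(x_n)/f'(x_n)

Iteration 1:
  f(2.000000) = -1.000000
  f'(2.000000) = 10.000000
  x_1 = 2.000000 - (-1.000000)/10.000000 = 2.100000
Iteration 2:
  f(2.100000) = 0.061000
  f'(2.100000) = 11.230000
  x_2 = 2.100000 - 0.061000/11.230000 = 2.094568
Iteration 3:
  f(2.094568) = 0.000186
  f'(2.094568) = 11.161647
  x_3 = 2.094568 - 0.000186/11.161647 = 2.094551
Iteration 4:
  f(2.094551) = 0.000000
  f'(2.094551) = 11.161438
  x_4 = 2.094551 - 0.000000/11.161438 = 2.094551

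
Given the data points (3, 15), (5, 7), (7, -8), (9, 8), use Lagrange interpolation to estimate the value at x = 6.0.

Lagrange interpolation formula:
P(x) = Σ yᵢ × Lᵢ(x)
where Lᵢ(x) = Π_{j≠i} (x - xⱼ)/(xᵢ - xⱼ)

L_0(6.0) = (6.0 - 5)/(3 - 5) × (6.0 - 7)/(3 - 7) × (6.0 - 9)/(3 - 9) = -0.062500
L_1(6.0) = (6.0 - 3)/(5 - 3) × (6.0 - 7)/(5 - 7) × (6.0 - 9)/(5 - 9) = 0.562500
L_2(6.0) = (6.0 - 3)/(7 - 3) × (6.0 - 5)/(7 - 5) × (6.0 - 9)/(7 - 9) = 0.562500
L_3(6.0) = (6.0 - 3)/(9 - 3) × (6.0 - 5)/(9 - 5) × (6.0 - 7)/(9 - 7) = -0.062500

P(6.0) = 15×L_0(6.0) + 7×L_1(6.0) + (-8)×L_2(6.0) + 8×L_3(6.0)
P(6.0) = -2.000000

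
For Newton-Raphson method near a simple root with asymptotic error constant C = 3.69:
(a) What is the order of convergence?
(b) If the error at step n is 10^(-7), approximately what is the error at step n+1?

(a) Newton-Raphson has quadratic (order 2) convergence near simple roots.
    This means |e_{n+1}| ≈ C|e_n|².

(b) With |e_n| = 10^(-7) and C = 3.69:
    |e_{n+1}| ≈ 3.69 × (10^(-7))² = 3.69 × 10^(-14)

(a) 2 (quadratic); (b) |e_{n+1}| ≈ 3.690e-14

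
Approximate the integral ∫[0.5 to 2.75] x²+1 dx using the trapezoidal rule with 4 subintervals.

f(x) = x²+1
a = 0.5, b = 2.75, n = 4
h = (b - a)/n = 0.562500

Trapezoidal rule: (h/2)[f(x₀) + 2f(x₁) + 2f(x₂) + ... + f(xₙ)]

x_0 = 0.5000, f(x_0) = 1.250000, coefficient = 1
x_1 = 1.0625, f(x_1) = 2.128906, coefficient = 2
x_2 = 1.6250, f(x_2) = 3.640625, coefficient = 2
x_3 = 2.1875, f(x_3) = 5.785156, coefficient = 2
x_4 = 2.7500, f(x_4) = 8.562500, coefficient = 1

I ≈ (0.562500/2) × 32.921875 = 9.259277
Exact value: 9.140625
Error: 0.118652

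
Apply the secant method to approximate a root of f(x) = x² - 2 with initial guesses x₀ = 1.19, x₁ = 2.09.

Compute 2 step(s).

f(x) = x² - 2
x₀ = 1.19, x₁ = 2.09

Secant formula: x_{n+1} = x_n - f(x_n)(x_n - x_{n-1})/(f(x_n) - f(x_{n-1}))

Iteration 1:
  f(1.190000) = -0.583900
  f(2.090000) = 2.368100
  x_2 = 2.090000 - 2.368100×(2.090000 - 1.190000)/(2.368100 - (-0.583900))
       = 1.368018
Iteration 2:
  f(2.090000) = 2.368100
  f(1.368018) = -0.128526
  x_3 = 1.368018 - (-0.128526)×(1.368018 - 2.090000)/(-0.128526 - 2.368100)
       = 1.405186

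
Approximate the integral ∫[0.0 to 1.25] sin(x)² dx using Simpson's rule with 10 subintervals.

f(x) = sin(x)²
a = 0.0, b = 1.25, n = 10
h = (b - a)/n = 0.125000

Simpson's rule: (h/3)[f(x₀) + 4f(x₁) + 2f(x₂) + ... + f(xₙ)]

x_0 = 0.0000, f(x_0) = 0.000000, coefficient = 1
x_1 = 0.1250, f(x_1) = 0.015544, coefficient = 4
x_2 = 0.2500, f(x_2) = 0.061209, coefficient = 2
x_3 = 0.3750, f(x_3) = 0.134156, coefficient = 4
x_4 = 0.5000, f(x_4) = 0.229849, coefficient = 2
x_5 = 0.6250, f(x_5) = 0.342339, coefficient = 4
x_6 = 0.7500, f(x_6) = 0.464631, coefficient = 2
x_7 = 0.8750, f(x_7) = 0.589123, coefficient = 4
x_8 = 1.0000, f(x_8) = 0.708073, coefficient = 2
x_9 = 1.1250, f(x_9) = 0.814087, coefficient = 4
x_10 = 1.2500, f(x_10) = 0.900572, coefficient = 1

I ≈ (0.125000/3) × 11.409089 = 0.475379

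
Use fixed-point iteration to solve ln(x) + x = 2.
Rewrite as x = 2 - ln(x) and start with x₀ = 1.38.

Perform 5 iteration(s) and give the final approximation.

Equation: ln(x) + x = 2
Fixed-point form: x = 2 - ln(x)
x₀ = 1.38

x_1 = g(1.380000) = 1.677917
x_2 = g(1.677917) = 1.482447
x_3 = g(1.482447) = 1.606306
x_4 = g(1.606306) = 1.526063
x_5 = g(1.526063) = 1.577309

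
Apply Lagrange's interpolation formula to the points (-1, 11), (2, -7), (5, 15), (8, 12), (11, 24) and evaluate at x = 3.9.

Lagrange interpolation formula:
P(x) = Σ yᵢ × Lᵢ(x)
where Lᵢ(x) = Π_{j≠i} (x - xⱼ)/(xᵢ - xⱼ)

L_0(3.9) = (3.9 - 2)/(-1 - 2) × (3.9 - 5)/(-1 - 5) × (3.9 - 8)/(-1 - 8) × (3.9 - 11)/(-1 - 11) = -0.031296
L_1(3.9) = (3.9 - (-1))/(2 - (-1)) × (3.9 - 5)/(2 - 5) × (3.9 - 8)/(2 - 8) × (3.9 - 11)/(2 - 11) = 0.322845
L_2(3.9) = (3.9 - (-1))/(5 - (-1)) × (3.9 - 2)/(5 - 2) × (3.9 - 8)/(5 - 8) × (3.9 - 11)/(5 - 11) = 0.836463
L_3(3.9) = (3.9 - (-1))/(8 - (-1)) × (3.9 - 2)/(8 - 2) × (3.9 - 5)/(8 - 5) × (3.9 - 11)/(8 - 11) = -0.149611
L_4(3.9) = (3.9 - (-1))/(11 - (-1)) × (3.9 - 2)/(11 - 2) × (3.9 - 5)/(11 - 5) × (3.9 - 8)/(11 - 8) = 0.021599

P(3.9) = 11×L_0(3.9) + (-7)×L_1(3.9) + 15×L_2(3.9) + 12×L_3(3.9) + 24×L_4(3.9)
P(3.9) = 8.665808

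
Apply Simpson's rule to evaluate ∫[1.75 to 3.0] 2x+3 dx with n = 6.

f(x) = 2x+3
a = 1.75, b = 3.0, n = 6
h = (b - a)/n = 0.208333

Simpson's rule: (h/3)[f(x₀) + 4f(x₁) + 2f(x₂) + ... + f(xₙ)]

x_0 = 1.7500, f(x_0) = 6.500000, coefficient = 1
x_1 = 1.9583, f(x_1) = 6.916667, coefficient = 4
x_2 = 2.1667, f(x_2) = 7.333333, coefficient = 2
x_3 = 2.3750, f(x_3) = 7.750000, coefficient = 4
x_4 = 2.5833, f(x_4) = 8.166667, coefficient = 2
x_5 = 2.7917, f(x_5) = 8.583333, coefficient = 4
x_6 = 3.0000, f(x_6) = 9.000000, coefficient = 1

I ≈ (0.208333/3) × 139.500000 = 9.687500
Exact value: 9.687500
Error: 0.000000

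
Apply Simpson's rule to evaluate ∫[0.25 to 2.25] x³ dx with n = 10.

f(x) = x³
a = 0.25, b = 2.25, n = 10
h = (b - a)/n = 0.200000

Simpson's rule: (h/3)[f(x₀) + 4f(x₁) + 2f(x₂) + ... + f(xₙ)]

x_0 = 0.2500, f(x_0) = 0.015625, coefficient = 1
x_1 = 0.4500, f(x_1) = 0.091125, coefficient = 4
x_2 = 0.6500, f(x_2) = 0.274625, coefficient = 2
x_3 = 0.8500, f(x_3) = 0.614125, coefficient = 4
x_4 = 1.0500, f(x_4) = 1.157625, coefficient = 2
x_5 = 1.2500, f(x_5) = 1.953125, coefficient = 4
x_6 = 1.4500, f(x_6) = 3.048625, coefficient = 2
x_7 = 1.6500, f(x_7) = 4.492125, coefficient = 4
x_8 = 1.8500, f(x_8) = 6.331625, coefficient = 2
x_9 = 2.0500, f(x_9) = 8.615125, coefficient = 4
x_10 = 2.2500, f(x_10) = 11.390625, coefficient = 1

I ≈ (0.200000/3) × 96.093750 = 6.406250
Exact value: 6.406250
Error: 0.000000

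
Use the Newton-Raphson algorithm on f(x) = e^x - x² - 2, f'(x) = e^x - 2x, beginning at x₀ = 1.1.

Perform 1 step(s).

f(x) = e^x - x² - 2
f'(x) = e^x - 2x
x₀ = 1.1

Newton-Raphson formula: x_{n+1} = x_n - f(x_n)/f'(x_n)

Iteration 1:
  f(1.100000) = -0.205834
  f'(1.100000) = 0.804166
  x_1 = 1.100000 - (-0.205834)/0.804166 = 1.355960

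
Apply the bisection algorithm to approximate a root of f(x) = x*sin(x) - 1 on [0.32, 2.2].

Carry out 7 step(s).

f(x) = x*sin(x) - 1
Initial interval: [0.32, 2.2]

Iteration 1:
  c_1 = (0.320000 + 2.200000)/2 = 1.260000
  f(c_1) = f(1.260000) = 0.199634
  f(a) × f(c) < 0, new interval: [0.320000, 1.260000]
Iteration 2:
  c_2 = (0.320000 + 1.260000)/2 = 0.790000
  f(c_2) = f(0.790000) = -0.438821
  f(a) × f(c) ≥ 0, new interval: [0.790000, 1.260000]
Iteration 3:
  c_3 = (0.790000 + 1.260000)/2 = 1.025000
  f(c_3) = f(1.025000) = -0.123918
  f(a) × f(c) ≥ 0, new interval: [1.025000, 1.260000]
Iteration 4:
  c_4 = (1.025000 + 1.260000)/2 = 1.142500
  f(c_4) = f(1.142500) = 0.039303
  f(a) × f(c) < 0, new interval: [1.025000, 1.142500]
Iteration 5:
  c_5 = (1.025000 + 1.142500)/2 = 1.083750
  f(c_5) = f(1.083750) = -0.042269
  f(a) × f(c) ≥ 0, new interval: [1.083750, 1.142500]
Iteration 6:
  c_6 = (1.083750 + 1.142500)/2 = 1.113125
  f(c_6) = f(1.113125) = -0.001434
  f(a) × f(c) ≥ 0, new interval: [1.113125, 1.142500]
Iteration 7:
  c_7 = (1.113125 + 1.142500)/2 = 1.127813
  f(c_7) = f(1.127813) = 0.018952
  f(a) × f(c) < 0, new interval: [1.113125, 1.127813]

After 7 iteration(s), the approximation is c_7 = 1.127813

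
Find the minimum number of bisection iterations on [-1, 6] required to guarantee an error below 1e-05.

We need (b-a)/2^n ≤ 1e-05
(6 - (-1))/2^n ≤ 1e-05
7/2^n ≤ 1e-05
2^n ≥ 700000
n ≥ log₂(700000) = 19.42
n ≥ 20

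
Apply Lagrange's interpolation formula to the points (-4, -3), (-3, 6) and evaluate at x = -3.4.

Lagrange interpolation formula:
P(x) = Σ yᵢ × Lᵢ(x)
where Lᵢ(x) = Π_{j≠i} (x - xⱼ)/(xᵢ - xⱼ)

L_0(-3.4) = (-3.4 - (-3))/(-4 - (-3)) = 0.400000
L_1(-3.4) = (-3.4 - (-4))/(-3 - (-4)) = 0.600000

P(-3.4) = (-3)×L_0(-3.4) + 6×L_1(-3.4)
P(-3.4) = 2.400000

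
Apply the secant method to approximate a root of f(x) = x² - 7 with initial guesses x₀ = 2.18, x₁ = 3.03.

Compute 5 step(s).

f(x) = x² - 7
x₀ = 2.18, x₁ = 3.03

Secant formula: x_{n+1} = x_n - f(x_n)(x_n - x_{n-1})/(f(x_n) - f(x_{n-1}))

Iteration 1:
  f(2.180000) = -2.247600
  f(3.030000) = 2.180900
  x_2 = 3.030000 - 2.180900×(3.030000 - 2.180000)/(2.180900 - (-2.247600))
       = 2.611401
Iteration 2:
  f(3.030000) = 2.180900
  f(2.611401) = -0.180584
  x_3 = 2.611401 - (-0.180584)×(2.611401 - 3.030000)/(-0.180584 - 2.180900)
       = 2.643412
Iteration 3:
  f(2.611401) = -0.180584
  f(2.643412) = -0.012375
  x_4 = 2.643412 - (-0.012375)×(2.643412 - 2.611401)/(-0.012375 - (-0.180584))
       = 2.645767
Iteration 4:
  f(2.643412) = -0.012375
  f(2.645767) = 0.000081
  x_5 = 2.645767 - 0.000081×(2.645767 - 2.643412)/(0.000081 - (-0.012375))
       = 2.645751
Iteration 5:
  f(2.645767) = 0.000081
  f(2.645751) = 0.000000
  x_6 = 2.645751 - 0.000000×(2.645751 - 2.645767)/(0.000000 - 0.000081)
       = 2.645751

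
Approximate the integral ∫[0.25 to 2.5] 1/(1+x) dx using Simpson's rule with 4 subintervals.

f(x) = 1/(1+x)
a = 0.25, b = 2.5, n = 4
h = (b - a)/n = 0.562500

Simpson's rule: (h/3)[f(x₀) + 4f(x₁) + 2f(x₂) + ... + f(xₙ)]

x_0 = 0.2500, f(x_0) = 0.800000, coefficient = 1
x_1 = 0.8125, f(x_1) = 0.551724, coefficient = 4
x_2 = 1.3750, f(x_2) = 0.421053, coefficient = 2
x_3 = 1.9375, f(x_3) = 0.340426, coefficient = 4
x_4 = 2.5000, f(x_4) = 0.285714, coefficient = 1

I ≈ (0.562500/3) × 5.496418 = 1.030578
Exact value: 1.029619
Error: 0.000959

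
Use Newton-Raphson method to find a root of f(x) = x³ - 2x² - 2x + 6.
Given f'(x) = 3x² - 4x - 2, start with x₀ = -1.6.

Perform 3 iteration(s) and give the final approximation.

f(x) = x³ - 2x² - 2x + 6
f'(x) = 3x² - 4x - 2
x₀ = -1.6

Newton-Raphson formula: x_{n+1} = x_n - f(x_n)/f'(x_n)

Iteration 1:
  f(-1.600000) = -0.016000
  f'(-1.600000) = 12.080000
  x_1 = -1.600000 - (-0.016000)/12.080000 = -1.598675
Iteration 2:
  f(-1.598675) = -0.000012
  f'(-1.598675) = 12.061992
  x_2 = -1.598675 - (-0.000012)/12.061992 = -1.598675
Iteration 3:
  f(-1.598675) = 0.000000
  f'(-1.598675) = 12.061979
  x_3 = -1.598675 - 0.000000/12.061979 = -1.598675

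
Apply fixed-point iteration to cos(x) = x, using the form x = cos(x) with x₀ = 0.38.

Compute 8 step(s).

Equation: cos(x) = x
Fixed-point form: x = cos(x)
x₀ = 0.38

x_1 = g(0.380000) = 0.928665
x_2 = g(0.928665) = 0.598904
x_3 = g(0.598904) = 0.825954
x_4 = g(0.825954) = 0.677856
x_5 = g(0.677856) = 0.778919
x_6 = g(0.778919) = 0.711673
x_7 = g(0.711673) = 0.757270
x_8 = g(0.757270) = 0.726714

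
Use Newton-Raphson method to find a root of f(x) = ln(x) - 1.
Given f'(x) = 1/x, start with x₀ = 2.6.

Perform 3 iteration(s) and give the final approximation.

f(x) = ln(x) - 1
f'(x) = 1/x
x₀ = 2.6

Newton-Raphson formula: x_{n+1} = x_n - f(x_n)/f'(x_n)

Iteration 1:
  f(2.600000) = -0.044489
  f'(2.600000) = 0.384615
  x_1 = 2.600000 - (-0.044489)/0.384615 = 2.715670
Iteration 2:
  f(2.715670) = -0.000961
  f'(2.715670) = 0.368233
  x_2 = 2.715670 - (-0.000961)/0.368233 = 2.718281
Iteration 3:
  f(2.718281) = 0.000000
  f'(2.718281) = 0.367880
  x_3 = 2.718281 - 0.000000/0.367880 = 2.718282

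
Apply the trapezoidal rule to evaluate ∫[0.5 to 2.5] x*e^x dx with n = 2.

f(x) = x*e^x
a = 0.5, b = 2.5, n = 2
h = (b - a)/n = 1.000000

Trapezoidal rule: (h/2)[f(x₀) + 2f(x₁) + 2f(x₂) + ... + f(xₙ)]

x_0 = 0.5000, f(x_0) = 0.824361, coefficient = 1
x_1 = 1.5000, f(x_1) = 6.722534, coefficient = 2
x_2 = 2.5000, f(x_2) = 30.456235, coefficient = 1

I ≈ (1.000000/2) × 44.725663 = 22.362831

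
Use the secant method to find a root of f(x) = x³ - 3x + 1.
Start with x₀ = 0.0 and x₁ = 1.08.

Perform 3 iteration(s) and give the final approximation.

f(x) = x³ - 3x + 1
x₀ = 0.0, x₁ = 1.08

Secant formula: x_{n+1} = x_n - f(x_n)(x_n - x_{n-1})/(f(x_n) - f(x_{n-1}))

Iteration 1:
  f(0.000000) = 1.000000
  f(1.080000) = -0.980288
  x_2 = 1.080000 - (-0.980288)×(1.080000 - 0.000000)/(-0.980288 - 1.000000)
       = 0.545375
Iteration 2:
  f(1.080000) = -0.980288
  f(0.545375) = -0.473912
  x_3 = 0.545375 - (-0.473912)×(0.545375 - 1.080000)/(-0.473912 - (-0.980288))
       = 0.045025
Iteration 3:
  f(0.545375) = -0.473912
  f(0.045025) = 0.865018
  x_4 = 0.045025 - 0.865018×(0.045025 - 0.545375)/(0.865018 - (-0.473912))
       = 0.368277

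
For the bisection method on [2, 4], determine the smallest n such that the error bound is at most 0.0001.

We need (b-a)/2^n ≤ 0.0001
(4 - 2)/2^n ≤ 0.0001
2/2^n ≤ 0.0001
2^n ≥ 20000
n ≥ log₂(20000) = 14.29
n ≥ 15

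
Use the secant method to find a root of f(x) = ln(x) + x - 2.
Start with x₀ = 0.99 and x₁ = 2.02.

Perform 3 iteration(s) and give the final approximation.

f(x) = ln(x) + x - 2
x₀ = 0.99, x₁ = 2.02

Secant formula: x_{n+1} = x_n - f(x_n)(x_n - x_{n-1})/(f(x_n) - f(x_{n-1}))

Iteration 1:
  f(0.990000) = -1.020050
  f(2.020000) = 0.723098
  x_2 = 2.020000 - 0.723098×(2.020000 - 0.990000)/(0.723098 - (-1.020050))
       = 1.592732
Iteration 2:
  f(2.020000) = 0.723098
  f(1.592732) = 0.058184
  x_3 = 1.592732 - 0.058184×(1.592732 - 2.020000)/(0.058184 - 0.723098)
       = 1.555344
Iteration 3:
  f(1.592732) = 0.058184
  f(1.555344) = -0.002959
  x_4 = 1.555344 - (-0.002959)×(1.555344 - 1.592732)/(-0.002959 - 0.058184)
       = 1.557154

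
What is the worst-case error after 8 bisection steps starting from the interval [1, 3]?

Bisection error bound: |error| ≤ (b-a)/2^n
|error| ≤ (3 - 1)/2^8 = 2/2^8
|error| ≤ 0.0078125000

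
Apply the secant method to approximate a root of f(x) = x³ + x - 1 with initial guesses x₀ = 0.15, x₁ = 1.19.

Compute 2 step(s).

f(x) = x³ + x - 1
x₀ = 0.15, x₁ = 1.19

Secant formula: x_{n+1} = x_n - f(x_n)(x_n - x_{n-1})/(f(x_n) - f(x_{n-1}))

Iteration 1:
  f(0.150000) = -0.846625
  f(1.190000) = 1.875159
  x_2 = 1.190000 - 1.875159×(1.190000 - 0.150000)/(1.875159 - (-0.846625))
       = 0.473497
Iteration 2:
  f(1.190000) = 1.875159
  f(0.473497) = -0.420345
  x_3 = 0.473497 - (-0.420345)×(0.473497 - 1.190000)/(-0.420345 - 1.875159)
       = 0.604701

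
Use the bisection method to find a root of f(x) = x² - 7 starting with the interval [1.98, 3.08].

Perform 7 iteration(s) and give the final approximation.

f(x) = x² - 7
Initial interval: [1.98, 3.08]

Iteration 1:
  c_1 = (1.980000 + 3.080000)/2 = 2.530000
  f(c_1) = f(2.530000) = -0.599100
  f(a) × f(c) ≥ 0, new interval: [2.530000, 3.080000]
Iteration 2:
  c_2 = (2.530000 + 3.080000)/2 = 2.805000
  f(c_2) = f(2.805000) = 0.868025
  f(a) × f(c) < 0, new interval: [2.530000, 2.805000]
Iteration 3:
  c_3 = (2.530000 + 2.805000)/2 = 2.667500
  f(c_3) = f(2.667500) = 0.115556
  f(a) × f(c) < 0, new interval: [2.530000, 2.667500]
Iteration 4:
  c_4 = (2.530000 + 2.667500)/2 = 2.598750
  f(c_4) = f(2.598750) = -0.246498
  f(a) × f(c) ≥ 0, new interval: [2.598750, 2.667500]
Iteration 5:
  c_5 = (2.598750 + 2.667500)/2 = 2.633125
  f(c_5) = f(2.633125) = -0.066653
  f(a) × f(c) ≥ 0, new interval: [2.633125, 2.667500]
Iteration 6:
  c_6 = (2.633125 + 2.667500)/2 = 2.650313
  f(c_6) = f(2.650313) = 0.024156
  f(a) × f(c) < 0, new interval: [2.633125, 2.650313]
Iteration 7:
  c_7 = (2.633125 + 2.650313)/2 = 2.641719
  f(c_7) = f(2.641719) = -0.021322
  f(a) × f(c) ≥ 0, new interval: [2.641719, 2.650313]

After 7 iteration(s), the approximation is c_7 = 2.641719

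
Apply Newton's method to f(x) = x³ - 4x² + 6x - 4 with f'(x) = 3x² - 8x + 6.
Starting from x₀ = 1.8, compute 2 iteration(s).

f(x) = x³ - 4x² + 6x - 4
f'(x) = 3x² - 8x + 6
x₀ = 1.8

Newton-Raphson formula: x_{n+1} = x_n - f(x_n)/f'(x_n)

Iteration 1:
  f(1.800000) = -0.328000
  f'(1.800000) = 1.320000
  x_1 = 1.800000 - (-0.328000)/1.320000 = 2.048485
Iteration 2:
  f(2.048485) = 0.101785
  f'(2.048485) = 2.200992
  x_2 = 2.048485 - 0.101785/2.200992 = 2.002240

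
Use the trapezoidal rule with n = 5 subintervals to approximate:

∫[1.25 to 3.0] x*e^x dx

f(x) = x*e^x
a = 1.25, b = 3.0, n = 5
h = (b - a)/n = 0.350000

Trapezoidal rule: (h/2)[f(x₀) + 2f(x₁) + 2f(x₂) + ... + f(xₙ)]

x_0 = 1.2500, f(x_0) = 4.362929, coefficient = 1
x_1 = 1.6000, f(x_1) = 7.924852, coefficient = 2
x_2 = 1.9500, f(x_2) = 13.705941, coefficient = 2
x_3 = 2.3000, f(x_3) = 22.940620, coefficient = 2
x_4 = 2.6500, f(x_4) = 37.508202, coefficient = 2
x_5 = 3.0000, f(x_5) = 60.256611, coefficient = 1

I ≈ (0.350000/2) × 228.778769 = 40.036285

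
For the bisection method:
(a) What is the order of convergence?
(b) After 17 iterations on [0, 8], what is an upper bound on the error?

(a) Bisection has linear (order 1) convergence; the error is halved each step.

(b) Error bound = (b-a)/2^n = (8 - 0)/2^{17}
    = 8/2^{17}

(a) 1 (linear); (b) error ≤ 6.10e-05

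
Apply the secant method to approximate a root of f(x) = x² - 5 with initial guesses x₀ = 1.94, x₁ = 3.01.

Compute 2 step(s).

f(x) = x² - 5
x₀ = 1.94, x₁ = 3.01

Secant formula: x_{n+1} = x_n - f(x_n)(x_n - x_{n-1})/(f(x_n) - f(x_{n-1}))

Iteration 1:
  f(1.940000) = -1.236400
  f(3.010000) = 4.060100
  x_2 = 3.010000 - 4.060100×(3.010000 - 1.940000)/(4.060100 - (-1.236400))
       = 2.189778
Iteration 2:
  f(3.010000) = 4.060100
  f(2.189778) = -0.204873
  x_3 = 2.189778 - (-0.204873)×(2.189778 - 3.010000)/(-0.204873 - 4.060100)
       = 2.229178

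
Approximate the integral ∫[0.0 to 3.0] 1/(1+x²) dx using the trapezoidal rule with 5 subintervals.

f(x) = 1/(1+x²)
a = 0.0, b = 3.0, n = 5
h = (b - a)/n = 0.600000

Trapezoidal rule: (h/2)[f(x₀) + 2f(x₁) + 2f(x₂) + ... + f(xₙ)]

x_0 = 0.0000, f(x_0) = 1.000000, coefficient = 1
x_1 = 0.6000, f(x_1) = 0.735294, coefficient = 2
x_2 = 1.2000, f(x_2) = 0.409836, coefficient = 2
x_3 = 1.8000, f(x_3) = 0.235849, coefficient = 2
x_4 = 2.4000, f(x_4) = 0.147929, coefficient = 2
x_5 = 3.0000, f(x_5) = 0.100000, coefficient = 1

I ≈ (0.600000/2) × 4.157816 = 1.247345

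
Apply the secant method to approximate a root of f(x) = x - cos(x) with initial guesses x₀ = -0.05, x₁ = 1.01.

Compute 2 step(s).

f(x) = x - cos(x)
x₀ = -0.05, x₁ = 1.01

Secant formula: x_{n+1} = x_n - f(x_n)(x_n - x_{n-1})/(f(x_n) - f(x_{n-1}))

Iteration 1:
  f(-0.050000) = -1.048750
  f(1.010000) = 0.478139
  x_2 = 1.010000 - 0.478139×(1.010000 - (-0.050000))/(0.478139 - (-1.048750))
       = 0.678065
Iteration 2:
  f(1.010000) = 0.478139
  f(0.678065) = -0.100723
  x_3 = 0.678065 - (-0.100723)×(0.678065 - 1.010000)/(-0.100723 - 0.478139)
       = 0.735822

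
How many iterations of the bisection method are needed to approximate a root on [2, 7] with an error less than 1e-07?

We need (b-a)/2^n ≤ 1e-07
(7 - 2)/2^n ≤ 1e-07
5/2^n ≤ 1e-07
2^n ≥ 50000000
n ≥ log₂(50000000) = 25.58
n ≥ 26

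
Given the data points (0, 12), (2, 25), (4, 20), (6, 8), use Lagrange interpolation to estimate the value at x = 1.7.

Lagrange interpolation formula:
P(x) = Σ yᵢ × Lᵢ(x)
where Lᵢ(x) = Π_{j≠i} (x - xⱼ)/(xᵢ - xⱼ)

L_0(1.7) = (1.7 - 2)/(0 - 2) × (1.7 - 4)/(0 - 4) × (1.7 - 6)/(0 - 6) = 0.061813
L_1(1.7) = (1.7 - 0)/(2 - 0) × (1.7 - 4)/(2 - 4) × (1.7 - 6)/(2 - 6) = 1.050812
L_2(1.7) = (1.7 - 0)/(4 - 0) × (1.7 - 2)/(4 - 2) × (1.7 - 6)/(4 - 6) = -0.137063
L_3(1.7) = (1.7 - 0)/(6 - 0) × (1.7 - 2)/(6 - 2) × (1.7 - 4)/(6 - 4) = 0.024438

P(1.7) = 12×L_0(1.7) + 25×L_1(1.7) + 20×L_2(1.7) + 8×L_3(1.7)
P(1.7) = 24.466312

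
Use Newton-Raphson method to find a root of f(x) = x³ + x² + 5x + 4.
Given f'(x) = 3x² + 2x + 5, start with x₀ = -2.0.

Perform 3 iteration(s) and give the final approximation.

f(x) = x³ + x² + 5x + 4
f'(x) = 3x² + 2x + 5
x₀ = -2.0

Newton-Raphson formula: x_{n+1} = x_n - f(x_n)/f'(x_n)

Iteration 1:
  f(-2.000000) = -10.000000
  f'(-2.000000) = 13.000000
  x_1 = -2.000000 - (-10.000000)/13.000000 = -1.230769
Iteration 2:
  f(-1.230769) = -2.503414
  f'(-1.230769) = 7.082840
  x_2 = -1.230769 - (-2.503414)/7.082840 = -0.877322
Iteration 3:
  f(-0.877322) = -0.292183
  f'(-0.877322) = 5.554436
  x_3 = -0.877322 - (-0.292183)/5.554436 = -0.824718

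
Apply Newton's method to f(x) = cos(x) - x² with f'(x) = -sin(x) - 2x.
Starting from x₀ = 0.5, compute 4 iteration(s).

f(x) = cos(x) - x²
f'(x) = -sin(x) - 2x
x₀ = 0.5

Newton-Raphson formula: x_{n+1} = x_n - f(x_n)/f'(x_n)

Iteration 1:
  f(0.500000) = 0.627583
  f'(0.500000) = -1.479426
  x_1 = 0.500000 - 0.627583/(-1.479426) = 0.924207
Iteration 2:
  f(0.924207) = -0.251691
  f'(0.924207) = -2.646557
  x_2 = 0.924207 - (-0.251691)/(-2.646557) = 0.829106
Iteration 3:
  f(0.829106) = -0.011881
  f'(0.829106) = -2.395539
  x_3 = 0.829106 - (-0.011881)/(-2.395539) = 0.824146
Iteration 4:
  f(0.824146) = -0.000033
  f'(0.824146) = -2.382260
  x_4 = 0.824146 - (-0.000033)/(-2.382260) = 0.824132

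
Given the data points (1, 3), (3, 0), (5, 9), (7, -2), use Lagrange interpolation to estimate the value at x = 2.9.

Lagrange interpolation formula:
P(x) = Σ yᵢ × Lᵢ(x)
where Lᵢ(x) = Π_{j≠i} (x - xⱼ)/(xᵢ - xⱼ)

L_0(2.9) = (2.9 - 3)/(1 - 3) × (2.9 - 5)/(1 - 5) × (2.9 - 7)/(1 - 7) = 0.017938
L_1(2.9) = (2.9 - 1)/(3 - 1) × (2.9 - 5)/(3 - 5) × (2.9 - 7)/(3 - 7) = 1.022437
L_2(2.9) = (2.9 - 1)/(5 - 1) × (2.9 - 3)/(5 - 3) × (2.9 - 7)/(5 - 7) = -0.048688
L_3(2.9) = (2.9 - 1)/(7 - 1) × (2.9 - 3)/(7 - 3) × (2.9 - 5)/(7 - 5) = 0.008313

P(2.9) = 3×L_0(2.9) + 0×L_1(2.9) + 9×L_2(2.9) + (-2)×L_3(2.9)
P(2.9) = -0.401000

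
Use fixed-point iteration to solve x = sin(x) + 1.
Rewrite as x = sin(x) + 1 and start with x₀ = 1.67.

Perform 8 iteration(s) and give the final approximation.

Equation: x = sin(x) + 1
Fixed-point form: x = sin(x) + 1
x₀ = 1.67

x_1 = g(1.670000) = 1.995083
x_2 = g(1.995083) = 1.911332
x_3 = g(1.911332) = 1.942576
x_4 = g(1.942576) = 1.931682
x_5 = g(1.931682) = 1.935584
x_6 = g(1.935584) = 1.934199
x_7 = g(1.934199) = 1.934693
x_8 = g(1.934693) = 1.934517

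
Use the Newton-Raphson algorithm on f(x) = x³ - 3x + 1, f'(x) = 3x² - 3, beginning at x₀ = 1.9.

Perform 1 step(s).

f(x) = x³ - 3x + 1
f'(x) = 3x² - 3
x₀ = 1.9

Newton-Raphson formula: x_{n+1} = x_n - f(x_n)/f'(x_n)

Iteration 1:
  f(1.900000) = 2.159000
  f'(1.900000) = 7.830000
  x_1 = 1.900000 - 2.159000/7.830000 = 1.624266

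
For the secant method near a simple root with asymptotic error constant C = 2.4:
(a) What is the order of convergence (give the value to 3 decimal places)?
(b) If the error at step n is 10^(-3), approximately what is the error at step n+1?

(a) Secant method has superlinear convergence with order φ = (1+√5)/2 ≈ 1.618.
    This means |e_{n+1}| ≈ C|e_n|^1.618.

(b) With |e_n| = 10^(-3) and C = 2.4:
    |e_{n+1}| ≈ 2.4 × (10^(-3))^1.618 = 2.4 × 10^(-4.85)

(a) ≈ 1.618 (golden ratio); (b) |e_{n+1}| ≈ 3.358e-05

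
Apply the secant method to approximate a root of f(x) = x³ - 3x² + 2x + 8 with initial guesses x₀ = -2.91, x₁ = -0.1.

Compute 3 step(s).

f(x) = x³ - 3x² + 2x + 8
x₀ = -2.91, x₁ = -0.1

Secant formula: x_{n+1} = x_n - f(x_n)(x_n - x_{n-1})/(f(x_n) - f(x_{n-1}))

Iteration 1:
  f(-2.910000) = -47.866471
  f(-0.100000) = 7.769000
  x_2 = -0.100000 - 7.769000×(-0.100000 - (-2.910000))/(7.769000 - (-47.866471))
       = -0.492392
Iteration 2:
  f(-0.100000) = 7.769000
  f(-0.492392) = 6.168488
  x_3 = -0.492392 - 6.168488×(-0.492392 - (-0.100000))/(6.168488 - 7.769000)
       = -2.004697
Iteration 3:
  f(-0.492392) = 6.168488
  f(-2.004697) = -16.122329
  x_4 = -2.004697 - (-16.122329)×(-2.004697 - (-0.492392))/(-16.122329 - 6.168488)
       = -0.910889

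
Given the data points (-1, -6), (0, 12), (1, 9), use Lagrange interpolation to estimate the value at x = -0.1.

Lagrange interpolation formula:
P(x) = Σ yᵢ × Lᵢ(x)
where Lᵢ(x) = Π_{j≠i} (x - xⱼ)/(xᵢ - xⱼ)

L_0(-0.1) = (-0.1 - 0)/(-1 - 0) × (-0.1 - 1)/(-1 - 1) = 0.055000
L_1(-0.1) = (-0.1 - (-1))/(0 - (-1)) × (-0.1 - 1)/(0 - 1) = 0.990000
L_2(-0.1) = (-0.1 - (-1))/(1 - (-1)) × (-0.1 - 0)/(1 - 0) = -0.045000

P(-0.1) = (-6)×L_0(-0.1) + 12×L_1(-0.1) + 9×L_2(-0.1)
P(-0.1) = 11.145000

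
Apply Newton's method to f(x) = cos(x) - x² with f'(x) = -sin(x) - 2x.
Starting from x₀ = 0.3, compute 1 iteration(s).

f(x) = cos(x) - x²
f'(x) = -sin(x) - 2x
x₀ = 0.3

Newton-Raphson formula: x_{n+1} = x_n - f(x_n)/f'(x_n)

Iteration 1:
  f(0.300000) = 0.865336
  f'(0.300000) = -0.895520
  x_1 = 0.300000 - 0.865336/(-0.895520) = 1.266295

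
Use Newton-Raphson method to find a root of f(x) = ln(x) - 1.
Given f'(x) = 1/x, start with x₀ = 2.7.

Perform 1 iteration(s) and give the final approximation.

f(x) = ln(x) - 1
f'(x) = 1/x
x₀ = 2.7

Newton-Raphson formula: x_{n+1} = x_n - f(x_n)/f'(x_n)

Iteration 1:
  f(2.700000) = -0.006748
  f'(2.700000) = 0.370370
  x_1 = 2.700000 - (-0.006748)/0.370370 = 2.718220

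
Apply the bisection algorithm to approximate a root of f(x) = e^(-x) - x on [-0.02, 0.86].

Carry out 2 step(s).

f(x) = e^(-x) - x
Initial interval: [-0.02, 0.86]

Iteration 1:
  c_1 = (-0.020000 + 0.860000)/2 = 0.420000
  f(c_1) = f(0.420000) = 0.237047
  f(a) × f(c) ≥ 0, new interval: [0.420000, 0.860000]
Iteration 2:
  c_2 = (0.420000 + 0.860000)/2 = 0.640000
  f(c_2) = f(0.640000) = -0.112708
  f(a) × f(c) < 0, new interval: [0.420000, 0.640000]

After 2 iteration(s), the approximation is c_2 = 0.640000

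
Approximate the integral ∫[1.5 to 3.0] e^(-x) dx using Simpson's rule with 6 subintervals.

f(x) = e^(-x)
a = 1.5, b = 3.0, n = 6
h = (b - a)/n = 0.250000

Simpson's rule: (h/3)[f(x₀) + 4f(x₁) + 2f(x₂) + ... + f(xₙ)]

x_0 = 1.5000, f(x_0) = 0.223130, coefficient = 1
x_1 = 1.7500, f(x_1) = 0.173774, coefficient = 4
x_2 = 2.0000, f(x_2) = 0.135335, coefficient = 2
x_3 = 2.2500, f(x_3) = 0.105399, coefficient = 4
x_4 = 2.5000, f(x_4) = 0.082085, coefficient = 2
x_5 = 2.7500, f(x_5) = 0.063928, coefficient = 4
x_6 = 3.0000, f(x_6) = 0.049787, coefficient = 1

I ≈ (0.250000/3) × 2.080162 = 0.173347
Exact value: 0.173343
Error: 0.000004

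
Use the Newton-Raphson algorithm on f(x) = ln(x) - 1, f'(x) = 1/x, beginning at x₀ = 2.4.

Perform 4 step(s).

f(x) = ln(x) - 1
f'(x) = 1/x
x₀ = 2.4

Newton-Raphson formula: x_{n+1} = x_n - f(x_n)/f'(x_n)

Iteration 1:
  f(2.400000) = -0.124531
  f'(2.400000) = 0.416667
  x_1 = 2.400000 - (-0.124531)/0.416667 = 2.698875
Iteration 2:
  f(2.698875) = -0.007165
  f'(2.698875) = 0.370525
  x_2 = 2.698875 - (-0.007165)/0.370525 = 2.718212
Iteration 3:
  f(2.718212) = -0.000026
  f'(2.718212) = 0.367889
  x_3 = 2.718212 - (-0.000026)/0.367889 = 2.718282
Iteration 4:
  f(2.718282) = 0.000000
  f'(2.718282) = 0.367879
  x_4 = 2.718282 - 0.000000/0.367879 = 2.718282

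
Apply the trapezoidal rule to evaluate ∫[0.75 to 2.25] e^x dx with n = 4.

f(x) = e^x
a = 0.75, b = 2.25, n = 4
h = (b - a)/n = 0.375000

Trapezoidal rule: (h/2)[f(x₀) + 2f(x₁) + 2f(x₂) + ... + f(xₙ)]

x_0 = 0.7500, f(x_0) = 2.117000, coefficient = 1
x_1 = 1.1250, f(x_1) = 3.080217, coefficient = 2
x_2 = 1.5000, f(x_2) = 4.481689, coefficient = 2
x_3 = 1.8750, f(x_3) = 6.520819, coefficient = 2
x_4 = 2.2500, f(x_4) = 9.487736, coefficient = 1

I ≈ (0.375000/2) × 39.770186 = 7.456910
Exact value: 7.370736
Error: 0.086174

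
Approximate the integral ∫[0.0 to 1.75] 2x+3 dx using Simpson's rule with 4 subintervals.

f(x) = 2x+3
a = 0.0, b = 1.75, n = 4
h = (b - a)/n = 0.437500

Simpson's rule: (h/3)[f(x₀) + 4f(x₁) + 2f(x₂) + ... + f(xₙ)]

x_0 = 0.0000, f(x_0) = 3.000000, coefficient = 1
x_1 = 0.4375, f(x_1) = 3.875000, coefficient = 4
x_2 = 0.8750, f(x_2) = 4.750000, coefficient = 2
x_3 = 1.3125, f(x_3) = 5.625000, coefficient = 4
x_4 = 1.7500, f(x_4) = 6.500000, coefficient = 1

I ≈ (0.437500/3) × 57.000000 = 8.312500
Exact value: 8.312500
Error: 0.000000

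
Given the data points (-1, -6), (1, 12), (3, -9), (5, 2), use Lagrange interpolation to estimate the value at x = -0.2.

Lagrange interpolation formula:
P(x) = Σ yᵢ × Lᵢ(x)
where Lᵢ(x) = Π_{j≠i} (x - xⱼ)/(xᵢ - xⱼ)

L_0(-0.2) = (-0.2 - 1)/(-1 - 1) × (-0.2 - 3)/(-1 - 3) × (-0.2 - 5)/(-1 - 5) = 0.416000
L_1(-0.2) = (-0.2 - (-1))/(1 - (-1)) × (-0.2 - 3)/(1 - 3) × (-0.2 - 5)/(1 - 5) = 0.832000
L_2(-0.2) = (-0.2 - (-1))/(3 - (-1)) × (-0.2 - 1)/(3 - 1) × (-0.2 - 5)/(3 - 5) = -0.312000
L_3(-0.2) = (-0.2 - (-1))/(5 - (-1)) × (-0.2 - 1)/(5 - 1) × (-0.2 - 3)/(5 - 3) = 0.064000

P(-0.2) = (-6)×L_0(-0.2) + 12×L_1(-0.2) + (-9)×L_2(-0.2) + 2×L_3(-0.2)
P(-0.2) = 10.424000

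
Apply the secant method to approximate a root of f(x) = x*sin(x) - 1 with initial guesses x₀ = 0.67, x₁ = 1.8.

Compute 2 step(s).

f(x) = x*sin(x) - 1
x₀ = 0.67, x₁ = 1.8

Secant formula: x_{n+1} = x_n - f(x_n)(x_n - x_{n-1})/(f(x_n) - f(x_{n-1}))

Iteration 1:
  f(0.670000) = -0.583939
  f(1.800000) = 0.752926
  x_2 = 1.800000 - 0.752926×(1.800000 - 0.670000)/(0.752926 - (-0.583939))
       = 1.163581
Iteration 2:
  f(1.800000) = 0.752926
  f(1.163581) = 0.068432
  x_3 = 1.163581 - 0.068432×(1.163581 - 1.800000)/(0.068432 - 0.752926)
       = 1.099955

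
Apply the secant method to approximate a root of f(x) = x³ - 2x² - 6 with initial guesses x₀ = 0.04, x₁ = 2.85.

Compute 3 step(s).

f(x) = x³ - 2x² - 6
x₀ = 0.04, x₁ = 2.85

Secant formula: x_{n+1} = x_n - f(x_n)(x_n - x_{n-1})/(f(x_n) - f(x_{n-1}))

Iteration 1:
  f(0.040000) = -6.003136
  f(2.850000) = 0.904125
  x_2 = 2.850000 - 0.904125×(2.850000 - 0.040000)/(0.904125 - (-6.003136))
       = 2.482185
Iteration 2:
  f(2.850000) = 0.904125
  f(2.482185) = -3.029138
  x_3 = 2.482185 - (-3.029138)×(2.482185 - 2.850000)/(-3.029138 - 0.904125)
       = 2.765452
Iteration 3:
  f(2.482185) = -3.029138
  f(2.765452) = -0.146036
  x_4 = 2.765452 - (-0.146036)×(2.765452 - 2.482185)/(-0.146036 - (-3.029138))
       = 2.779800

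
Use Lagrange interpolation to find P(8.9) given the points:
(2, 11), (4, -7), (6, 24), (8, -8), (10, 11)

Lagrange interpolation formula:
P(x) = Σ yᵢ × Lᵢ(x)
where Lᵢ(x) = Π_{j≠i} (x - xⱼ)/(xᵢ - xⱼ)

L_0(8.9) = (8.9 - 4)/(2 - 4) × (8.9 - 6)/(2 - 6) × (8.9 - 8)/(2 - 8) × (8.9 - 10)/(2 - 10) = -0.036635
L_1(8.9) = (8.9 - 2)/(4 - 2) × (8.9 - 6)/(4 - 6) × (8.9 - 8)/(4 - 8) × (8.9 - 10)/(4 - 10) = 0.206353
L_2(8.9) = (8.9 - 2)/(6 - 2) × (8.9 - 4)/(6 - 4) × (8.9 - 8)/(6 - 8) × (8.9 - 10)/(6 - 10) = -0.522998
L_3(8.9) = (8.9 - 2)/(8 - 2) × (8.9 - 4)/(8 - 4) × (8.9 - 6)/(8 - 6) × (8.9 - 10)/(8 - 10) = 1.123478
L_4(8.9) = (8.9 - 2)/(10 - 2) × (8.9 - 4)/(10 - 4) × (8.9 - 6)/(10 - 6) × (8.9 - 8)/(10 - 8) = 0.229802

P(8.9) = 11×L_0(8.9) + (-7)×L_1(8.9) + 24×L_2(8.9) + (-8)×L_3(8.9) + 11×L_4(8.9)
P(8.9) = -20.859420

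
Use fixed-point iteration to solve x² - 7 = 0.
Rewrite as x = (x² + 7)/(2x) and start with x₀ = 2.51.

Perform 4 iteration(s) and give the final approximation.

Equation: x² - 7 = 0
Fixed-point form: x = (x² + 7)/(2x)
x₀ = 2.51

x_1 = g(2.510000) = 2.649422
x_2 = g(2.649422) = 2.645754
x_3 = g(2.645754) = 2.645751
x_4 = g(2.645751) = 2.645751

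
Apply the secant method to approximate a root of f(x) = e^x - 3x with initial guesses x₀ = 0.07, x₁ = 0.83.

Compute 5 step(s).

f(x) = e^x - 3x
x₀ = 0.07, x₁ = 0.83

Secant formula: x_{n+1} = x_n - f(x_n)(x_n - x_{n-1})/(f(x_n) - f(x_{n-1}))

Iteration 1:
  f(0.070000) = 0.862508
  f(0.830000) = -0.196681
  x_2 = 0.830000 - (-0.196681)×(0.830000 - 0.070000)/(-0.196681 - 0.862508)
       = 0.688875
Iteration 2:
  f(0.830000) = -0.196681
  f(0.688875) = -0.075151
  x_3 = 0.688875 - (-0.075151)×(0.688875 - 0.830000)/(-0.075151 - (-0.196681))
       = 0.601607
Iteration 3:
  f(0.688875) = -0.075151
  f(0.601607) = 0.020229
  x_4 = 0.601607 - 0.020229×(0.601607 - 0.688875)/(0.020229 - (-0.075151))
       = 0.620115
Iteration 4:
  f(0.601607) = 0.020229
  f(0.620115) = -0.001203
  x_5 = 0.620115 - (-0.001203)×(0.620115 - 0.601607)/(-0.001203 - 0.020229)
       = 0.619076
Iteration 5:
  f(0.620115) = -0.001203
  f(0.619076) = -0.000017
  x_6 = 0.619076 - (-0.000017)×(0.619076 - 0.620115)/(-0.000017 - (-0.001203))
       = 0.619061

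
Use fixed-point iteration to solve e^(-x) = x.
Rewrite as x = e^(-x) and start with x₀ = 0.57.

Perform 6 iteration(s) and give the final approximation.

Equation: e^(-x) = x
Fixed-point form: x = e^(-x)
x₀ = 0.57

x_1 = g(0.570000) = 0.565525
x_2 = g(0.565525) = 0.568062
x_3 = g(0.568062) = 0.566623
x_4 = g(0.566623) = 0.567439
x_5 = g(0.567439) = 0.566976
x_6 = g(0.566976) = 0.567238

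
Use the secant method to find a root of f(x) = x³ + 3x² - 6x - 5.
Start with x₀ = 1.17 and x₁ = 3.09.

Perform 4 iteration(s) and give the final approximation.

f(x) = x³ + 3x² - 6x - 5
x₀ = 1.17, x₁ = 3.09

Secant formula: x_{n+1} = x_n - f(x_n)(x_n - x_{n-1})/(f(x_n) - f(x_{n-1}))

Iteration 1:
  f(1.170000) = -6.311687
  f(3.090000) = 34.607929
  x_2 = 3.090000 - 34.607929×(3.090000 - 1.170000)/(34.607929 - (-6.311687))
       = 1.466152
Iteration 2:
  f(3.090000) = 34.607929
  f(1.466152) = -4.196461
  x_3 = 1.466152 - (-4.196461)×(1.466152 - 3.090000)/(-4.196461 - 34.607929)
       = 1.641762
Iteration 3:
  f(1.466152) = -4.196461
  f(1.641762) = -2.339252
  x_4 = 1.641762 - (-2.339252)×(1.641762 - 1.466152)/(-2.339252 - (-4.196461))
       = 1.862951
Iteration 4:
  f(1.641762) = -2.339252
  f(1.862951) = 0.699583
  x_5 = 1.862951 - 0.699583×(1.862951 - 1.641762)/(0.699583 - (-2.339252))
       = 1.812030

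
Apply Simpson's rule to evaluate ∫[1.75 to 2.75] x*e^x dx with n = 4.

f(x) = x*e^x
a = 1.75, b = 2.75, n = 4
h = (b - a)/n = 0.250000

Simpson's rule: (h/3)[f(x₀) + 4f(x₁) + 2f(x₂) + ... + f(xₙ)]

x_0 = 1.7500, f(x_0) = 10.070555, coefficient = 1
x_1 = 2.0000, f(x_1) = 14.778112, coefficient = 4
x_2 = 2.2500, f(x_2) = 21.347406, coefficient = 2
x_3 = 2.5000, f(x_3) = 30.456235, coefficient = 4
x_4 = 2.7500, f(x_4) = 43.017238, coefficient = 1

I ≈ (0.250000/3) × 276.719992 = 23.059999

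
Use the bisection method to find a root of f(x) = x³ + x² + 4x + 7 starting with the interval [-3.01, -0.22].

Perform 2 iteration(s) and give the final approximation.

f(x) = x³ + x² + 4x + 7
Initial interval: [-3.01, -0.22]

Iteration 1:
  c_1 = (-3.010000 + (-0.220000))/2 = -1.615000
  f(c_1) = f(-1.615000) = -1.064058
  f(a) × f(c) ≥ 0, new interval: [-1.615000, -0.220000]
Iteration 2:
  c_2 = (-1.615000 + (-0.220000))/2 = -0.917500
  f(c_2) = f(-0.917500) = 3.399449
  f(a) × f(c) < 0, new interval: [-1.615000, -0.917500]

After 2 iteration(s), the approximation is c_2 = -0.917500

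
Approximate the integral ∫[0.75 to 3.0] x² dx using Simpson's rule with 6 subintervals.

f(x) = x²
a = 0.75, b = 3.0, n = 6
h = (b - a)/n = 0.375000

Simpson's rule: (h/3)[f(x₀) + 4f(x₁) + 2f(x₂) + ... + f(xₙ)]

x_0 = 0.7500, f(x_0) = 0.562500, coefficient = 1
x_1 = 1.1250, f(x_1) = 1.265625, coefficient = 4
x_2 = 1.5000, f(x_2) = 2.250000, coefficient = 2
x_3 = 1.8750, f(x_3) = 3.515625, coefficient = 4
x_4 = 2.2500, f(x_4) = 5.062500, coefficient = 2
x_5 = 2.6250, f(x_5) = 6.890625, coefficient = 4
x_6 = 3.0000, f(x_6) = 9.000000, coefficient = 1

I ≈ (0.375000/3) × 70.875000 = 8.859375
Exact value: 8.859375
Error: 0.000000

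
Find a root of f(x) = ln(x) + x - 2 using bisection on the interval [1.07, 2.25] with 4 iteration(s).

f(x) = ln(x) + x - 2
Initial interval: [1.07, 2.25]

Iteration 1:
  c_1 = (1.070000 + 2.250000)/2 = 1.660000
  f(c_1) = f(1.660000) = 0.166818
  f(a) × f(c) < 0, new interval: [1.070000, 1.660000]
Iteration 2:
  c_2 = (1.070000 + 1.660000)/2 = 1.365000
  f(c_2) = f(1.365000) = -0.323846
  f(a) × f(c) ≥ 0, new interval: [1.365000, 1.660000]
Iteration 3:
  c_3 = (1.365000 + 1.660000)/2 = 1.512500
  f(c_3) = f(1.512500) = -0.073736
  f(a) × f(c) ≥ 0, new interval: [1.512500, 1.660000]
Iteration 4:
  c_4 = (1.512500 + 1.660000)/2 = 1.586250
  f(c_4) = f(1.586250) = 0.047623
  f(a) × f(c) < 0, new interval: [1.512500, 1.586250]

After 4 iteration(s), the approximation is c_4 = 1.586250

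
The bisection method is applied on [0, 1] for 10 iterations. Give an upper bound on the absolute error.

Bisection error bound: |error| ≤ (b-a)/2^n
|error| ≤ (1 - 0)/2^10 = 1/2^10
|error| ≤ 0.0009765625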